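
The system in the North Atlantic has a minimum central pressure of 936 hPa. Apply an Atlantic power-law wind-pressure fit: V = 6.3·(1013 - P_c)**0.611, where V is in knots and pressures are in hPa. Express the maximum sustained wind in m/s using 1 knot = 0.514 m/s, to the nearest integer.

46 m/s

ΔP = 1013 − 936 = 77 hPa.
V ≈ 6.3 × 77^0.611 = 6.3 × 14.212 ≈ 89.534 kt.
89.534 × 0.514 ≈ 46.02 m/s → 46 m/s.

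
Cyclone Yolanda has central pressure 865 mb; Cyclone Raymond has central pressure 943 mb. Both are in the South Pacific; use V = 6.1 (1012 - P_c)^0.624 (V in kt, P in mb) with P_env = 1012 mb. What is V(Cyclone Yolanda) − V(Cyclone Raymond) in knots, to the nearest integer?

52 kt

Cyclone Yolanda: ΔP = 147; V ≈ 6.1 × 147^0.624 ≈ 137.32 kt.
Cyclone Raymond: ΔP = 69; V ≈ 6.1 × 69^0.624 ≈ 85.66 kt.
Difference ≈ 137.32 − 85.66 = 51.66 → 52 kt.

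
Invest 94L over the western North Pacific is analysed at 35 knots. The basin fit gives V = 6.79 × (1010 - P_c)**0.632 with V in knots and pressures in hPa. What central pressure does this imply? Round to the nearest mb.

997 mb

ΔP = (V / 6.79)^(1/0.632) = (35/6.79)^1.582.
35/6.79 = 5.155; 5.155^1.582 ≈ 13.39 mb.
P_c = 1010 − 13.39 = 996.61 ≈ 997 mb.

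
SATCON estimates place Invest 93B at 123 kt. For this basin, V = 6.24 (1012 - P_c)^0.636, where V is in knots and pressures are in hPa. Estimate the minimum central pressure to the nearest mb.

903 mb

ΔP = (V / 6.24)^(1/0.636) = (123/6.24)^1.572.
123/6.24 = 19.712; 19.712^1.572 ≈ 108.57 mb.
P_c = 1012 − 108.57 = 903.43 ≈ 903 mb.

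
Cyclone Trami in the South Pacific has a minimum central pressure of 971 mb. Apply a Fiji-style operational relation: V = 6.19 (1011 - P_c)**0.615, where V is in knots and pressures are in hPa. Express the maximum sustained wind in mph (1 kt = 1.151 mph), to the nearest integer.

ΔP = 1011 − 971 = 40 mb.
V ≈ 6.19 × 40^0.615 = 6.19 × 9.666 ≈ 59.835 kt.
59.835 × 1.151 ≈ 68.87 mph → 69 mph.

69 mph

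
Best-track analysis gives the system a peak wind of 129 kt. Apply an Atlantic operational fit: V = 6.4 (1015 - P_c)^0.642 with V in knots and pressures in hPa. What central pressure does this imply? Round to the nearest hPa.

907 hPa

ΔP = (V / 6.4)^(1/0.642) = (129/6.4)^1.558.
129/6.4 = 20.156; 20.156^1.558 ≈ 107.59 hPa.
P_c = 1015 − 107.59 = 907.41 ≈ 907 hPa.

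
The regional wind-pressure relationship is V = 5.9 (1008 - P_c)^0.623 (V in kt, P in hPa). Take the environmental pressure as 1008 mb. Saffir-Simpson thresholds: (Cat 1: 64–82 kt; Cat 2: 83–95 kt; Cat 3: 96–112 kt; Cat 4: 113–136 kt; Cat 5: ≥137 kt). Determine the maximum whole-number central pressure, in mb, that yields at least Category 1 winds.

962 mb

Category 1 begins at V = 64 kt.
Required ΔP = (64/5.9)^(1/0.623) = 10.847^1.605 ≈ 45.90 mb.
P_c ≤ 1008 − 45.90 = 962.10, so the highest integer P_c is 962 mb.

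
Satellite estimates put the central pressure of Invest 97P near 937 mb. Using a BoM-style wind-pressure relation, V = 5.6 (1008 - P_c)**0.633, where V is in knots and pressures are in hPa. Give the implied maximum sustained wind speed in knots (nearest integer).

ΔP = 1008 − 937 = 71 mb.
71^0.633 ≈ 14.854.
V ≈ 5.6 × 14.854 ≈ 83.2 kt.

83 kt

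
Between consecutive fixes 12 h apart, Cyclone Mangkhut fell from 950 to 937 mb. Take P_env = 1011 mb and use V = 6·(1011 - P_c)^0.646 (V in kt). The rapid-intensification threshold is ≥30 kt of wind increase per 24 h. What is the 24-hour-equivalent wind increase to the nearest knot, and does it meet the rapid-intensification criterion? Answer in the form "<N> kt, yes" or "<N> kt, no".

V₁: ΔP = 61, V ≈ 6 × 61^0.646 ≈ 85.40 kt.
V₂: ΔP = 74, V ≈ 6 × 74^0.646 ≈ 96.76 kt.
ΔV over 12 h = 11.36 kt → 24 h equivalent = 11.36 × 24/12 ≈ 22.72 kt.
23 kt < 30 kt ⇒ not rapid intensification.

23 kt, no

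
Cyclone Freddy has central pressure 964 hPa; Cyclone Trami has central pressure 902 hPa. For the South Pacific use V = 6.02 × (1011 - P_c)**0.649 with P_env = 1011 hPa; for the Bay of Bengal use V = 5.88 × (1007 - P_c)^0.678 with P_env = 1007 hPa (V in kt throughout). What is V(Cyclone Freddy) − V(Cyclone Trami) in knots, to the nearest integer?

-65 kt

Cyclone Freddy: ΔP = 47; V ≈ 6.02 × 47^0.649 ≈ 73.25 kt.
Cyclone Trami: ΔP = 105; V ≈ 5.88 × 105^0.678 ≈ 137.96 kt.
Difference ≈ 73.25 − 137.96 = -64.71 → -65 kt.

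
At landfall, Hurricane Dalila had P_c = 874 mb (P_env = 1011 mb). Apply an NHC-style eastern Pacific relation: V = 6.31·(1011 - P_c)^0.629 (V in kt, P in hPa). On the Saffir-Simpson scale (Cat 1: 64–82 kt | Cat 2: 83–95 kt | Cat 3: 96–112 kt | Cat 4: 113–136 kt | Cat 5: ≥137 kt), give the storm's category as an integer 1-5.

ΔP = 1011 − 874 = 137 mb.
V ≈ 6.31 × 137^0.629 = 6.31 × 22.08 ≈ 139 kt.
139 kt falls in the Category 5 band.

5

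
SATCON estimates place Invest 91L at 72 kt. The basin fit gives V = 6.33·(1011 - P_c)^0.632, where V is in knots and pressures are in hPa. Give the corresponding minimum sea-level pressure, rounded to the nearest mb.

ΔP = (V / 6.33)^(1/0.632) = (72/6.33)^1.582.
72/6.33 = 11.374; 11.374^1.582 ≈ 46.86 mb.
P_c = 1011 − 46.86 = 964.14 ≈ 964 mb.

964 mb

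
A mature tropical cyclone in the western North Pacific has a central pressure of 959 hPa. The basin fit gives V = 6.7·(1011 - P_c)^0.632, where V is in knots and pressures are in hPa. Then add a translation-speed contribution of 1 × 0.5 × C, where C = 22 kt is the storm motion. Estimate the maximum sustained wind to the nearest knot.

92 kt

ΔP = 1011 − 959 = 52 hPa.
52^0.632 ≈ 12.148.
V ≈ 6.7 × 12.148 ≈ 81.4 kt.
Translation term: 1 × 0.5 × 22 = 11 kt.
Corrected V ≈ 92.4 kt → 92 kt.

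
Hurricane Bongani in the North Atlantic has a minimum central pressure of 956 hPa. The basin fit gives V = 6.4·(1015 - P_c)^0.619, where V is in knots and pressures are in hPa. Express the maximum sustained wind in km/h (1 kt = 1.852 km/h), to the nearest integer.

ΔP = 1015 − 956 = 59 hPa.
V ≈ 6.4 × 59^0.619 = 6.4 × 12.478 ≈ 79.861 kt.
79.861 × 1.852 ≈ 147.90 km/h → 148 km/h.

148 km/h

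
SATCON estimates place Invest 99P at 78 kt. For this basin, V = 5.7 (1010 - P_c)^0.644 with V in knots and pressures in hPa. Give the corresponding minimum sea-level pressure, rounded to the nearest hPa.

952 hPa

ΔP = (V / 5.7)^(1/0.644) = (78/5.7)^1.553.
78/5.7 = 13.684; 13.684^1.553 ≈ 58.12 hPa.
P_c = 1010 − 58.12 = 951.88 ≈ 952 hPa.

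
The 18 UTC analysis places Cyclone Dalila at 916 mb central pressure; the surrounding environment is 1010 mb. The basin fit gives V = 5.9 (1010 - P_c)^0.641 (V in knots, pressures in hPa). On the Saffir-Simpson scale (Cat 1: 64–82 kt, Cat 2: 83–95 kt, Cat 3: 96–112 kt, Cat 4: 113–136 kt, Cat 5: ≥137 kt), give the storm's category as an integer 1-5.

3

ΔP = 1010 − 916 = 94 mb.
V ≈ 5.9 × 94^0.641 = 5.9 × 18.40 ≈ 109 kt.
109 kt falls in the Category 3 band.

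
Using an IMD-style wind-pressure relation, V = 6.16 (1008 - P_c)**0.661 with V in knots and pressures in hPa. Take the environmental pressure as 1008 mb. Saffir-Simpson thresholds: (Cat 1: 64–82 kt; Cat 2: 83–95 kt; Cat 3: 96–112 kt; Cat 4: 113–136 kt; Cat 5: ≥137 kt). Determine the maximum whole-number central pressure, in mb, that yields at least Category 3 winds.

Category 3 begins at V = 96 kt.
Required ΔP = (96/6.16)^(1/0.661) = 15.584^1.513 ≈ 63.73 mb.
P_c ≤ 1008 − 63.73 = 944.27, so the highest integer P_c is 944 mb.

944 mb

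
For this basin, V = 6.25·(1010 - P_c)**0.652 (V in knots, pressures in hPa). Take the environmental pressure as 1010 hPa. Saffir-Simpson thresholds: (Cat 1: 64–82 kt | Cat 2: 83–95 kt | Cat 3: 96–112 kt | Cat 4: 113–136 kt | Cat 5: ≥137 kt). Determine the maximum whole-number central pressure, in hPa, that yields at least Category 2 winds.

Category 2 begins at V = 83 kt.
Required ΔP = (83/6.25)^(1/0.652) = 13.280^1.534 ≈ 52.81 hPa.
P_c ≤ 1010 − 52.81 = 957.19, so the highest integer P_c is 957 hPa.

957 hPa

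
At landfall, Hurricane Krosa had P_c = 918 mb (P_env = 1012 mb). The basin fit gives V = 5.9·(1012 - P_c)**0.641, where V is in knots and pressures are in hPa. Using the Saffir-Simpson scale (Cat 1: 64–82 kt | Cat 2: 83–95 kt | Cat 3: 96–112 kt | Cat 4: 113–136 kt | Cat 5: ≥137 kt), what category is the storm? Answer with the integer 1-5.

3

ΔP = 1012 − 918 = 94 mb.
V ≈ 5.9 × 94^0.641 = 5.9 × 18.40 ≈ 109 kt.
109 kt falls in the Category 3 band.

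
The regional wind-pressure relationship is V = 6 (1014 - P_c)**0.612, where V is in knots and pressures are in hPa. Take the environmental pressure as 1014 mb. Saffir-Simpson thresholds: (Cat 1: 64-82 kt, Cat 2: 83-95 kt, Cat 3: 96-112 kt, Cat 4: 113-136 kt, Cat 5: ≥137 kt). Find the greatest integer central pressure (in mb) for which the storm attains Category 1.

Category 1 begins at V = 64 kt.
Required ΔP = (64/6)^(1/0.612) = 10.667^1.634 ≈ 47.84 mb.
P_c ≤ 1014 − 47.84 = 966.16, so the highest integer P_c is 966 mb.

966 mb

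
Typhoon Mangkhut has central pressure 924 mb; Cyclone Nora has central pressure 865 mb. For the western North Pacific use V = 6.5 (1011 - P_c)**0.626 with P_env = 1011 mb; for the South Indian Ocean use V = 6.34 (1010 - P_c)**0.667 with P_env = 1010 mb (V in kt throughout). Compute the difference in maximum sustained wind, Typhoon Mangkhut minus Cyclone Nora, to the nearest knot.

Typhoon Mangkhut: ΔP = 87; V ≈ 6.5 × 87^0.626 ≈ 106.43 kt.
Cyclone Nora: ΔP = 145; V ≈ 6.34 × 145^0.667 ≈ 175.28 kt.
Difference ≈ 106.43 − 175.28 = -68.85 → -69 kt.

-69 kt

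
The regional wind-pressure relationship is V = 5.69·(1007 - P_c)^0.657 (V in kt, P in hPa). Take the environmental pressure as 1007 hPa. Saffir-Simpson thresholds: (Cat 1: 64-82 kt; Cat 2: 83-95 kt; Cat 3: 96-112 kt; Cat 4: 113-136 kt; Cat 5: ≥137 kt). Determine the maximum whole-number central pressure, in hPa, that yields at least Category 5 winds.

880 hPa

Category 5 begins at V = 137 kt.
Required ΔP = (137/5.69)^(1/0.657) = 24.077^1.522 ≈ 126.74 hPa.
P_c ≤ 1007 − 126.74 = 880.26, so the highest integer P_c is 880 hPa.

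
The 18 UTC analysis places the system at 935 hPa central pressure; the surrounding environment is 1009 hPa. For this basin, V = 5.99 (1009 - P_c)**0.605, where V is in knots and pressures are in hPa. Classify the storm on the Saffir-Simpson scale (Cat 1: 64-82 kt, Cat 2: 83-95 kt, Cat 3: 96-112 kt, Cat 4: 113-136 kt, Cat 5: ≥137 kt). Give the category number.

1

ΔP = 1009 − 935 = 74 hPa.
V ≈ 5.99 × 74^0.605 = 5.99 × 13.52 ≈ 81 kt.
81 kt falls in the Category 1 band.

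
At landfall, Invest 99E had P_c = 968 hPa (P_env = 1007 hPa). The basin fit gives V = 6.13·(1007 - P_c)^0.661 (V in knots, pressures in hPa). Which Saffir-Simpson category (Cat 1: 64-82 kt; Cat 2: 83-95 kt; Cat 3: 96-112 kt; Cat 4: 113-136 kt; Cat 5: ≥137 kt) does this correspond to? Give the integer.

ΔP = 1007 − 968 = 39 hPa.
V ≈ 6.13 × 39^0.661 = 6.13 × 11.26 ≈ 69 kt.
69 kt falls in the Category 1 band.

1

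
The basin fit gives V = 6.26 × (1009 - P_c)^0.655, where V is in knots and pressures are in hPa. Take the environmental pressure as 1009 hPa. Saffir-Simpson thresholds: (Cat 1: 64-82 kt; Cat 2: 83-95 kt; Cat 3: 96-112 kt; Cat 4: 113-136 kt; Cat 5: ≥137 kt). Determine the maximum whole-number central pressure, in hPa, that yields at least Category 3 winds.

944 hPa

Category 3 begins at V = 96 kt.
Required ΔP = (96/6.26)^(1/0.655) = 15.335^1.527 ≈ 64.60 hPa.
P_c ≤ 1009 − 64.60 = 944.40, so the highest integer P_c is 944 hPa.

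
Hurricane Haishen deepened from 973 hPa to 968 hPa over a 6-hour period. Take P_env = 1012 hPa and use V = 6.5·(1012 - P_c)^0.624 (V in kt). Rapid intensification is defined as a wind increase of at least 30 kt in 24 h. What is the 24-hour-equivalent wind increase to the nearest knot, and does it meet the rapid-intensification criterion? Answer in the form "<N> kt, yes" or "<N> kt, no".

20 kt, no

V₁: ΔP = 39, V ≈ 6.5 × 39^0.624 ≈ 63.93 kt.
V₂: ΔP = 44, V ≈ 6.5 × 44^0.624 ≈ 68.93 kt.
ΔV over 6 h = 5.00 kt → 24 h equivalent = 5.00 × 24/6 ≈ 20.00 kt.
20 kt < 30 kt ⇒ not rapid intensification.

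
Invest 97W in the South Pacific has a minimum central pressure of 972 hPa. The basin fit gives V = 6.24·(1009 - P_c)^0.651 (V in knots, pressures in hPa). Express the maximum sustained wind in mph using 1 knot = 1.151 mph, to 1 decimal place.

ΔP = 1009 − 972 = 37 hPa.
V ≈ 6.24 × 37^0.651 = 6.24 × 10.493 ≈ 65.476 kt.
65.476 × 1.151 ≈ 75.36 mph → 75.4 mph.

75.4 mph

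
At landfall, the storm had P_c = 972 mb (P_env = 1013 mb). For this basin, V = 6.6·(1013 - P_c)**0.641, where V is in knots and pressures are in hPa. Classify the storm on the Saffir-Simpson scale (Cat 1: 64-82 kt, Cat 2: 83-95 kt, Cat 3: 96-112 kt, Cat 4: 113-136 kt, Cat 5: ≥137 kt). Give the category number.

1

ΔP = 1013 − 972 = 41 mb.
V ≈ 6.6 × 41^0.641 = 6.6 × 10.81 ≈ 71 kt.
71 kt falls in the Category 1 band.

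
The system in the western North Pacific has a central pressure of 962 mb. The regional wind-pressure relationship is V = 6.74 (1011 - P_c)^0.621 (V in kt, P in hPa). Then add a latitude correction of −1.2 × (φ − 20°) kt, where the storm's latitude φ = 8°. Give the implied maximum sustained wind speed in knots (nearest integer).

90 kt

ΔP = 1011 − 962 = 49 mb.
49^0.621 ≈ 11.210.
V ≈ 6.74 × 11.210 ≈ 75.6 kt.
Latitude correction: −1.2 × (8 − 20) = 14.4 kt.
Corrected V ≈ 90 kt → 90 kt.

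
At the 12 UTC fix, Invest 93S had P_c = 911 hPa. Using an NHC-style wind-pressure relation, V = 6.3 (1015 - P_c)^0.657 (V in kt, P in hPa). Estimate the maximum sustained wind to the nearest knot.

ΔP = 1015 − 911 = 104 hPa.
104^0.657 ≈ 21.144.
V ≈ 6.3 × 21.144 ≈ 133.2 kt.

133 kt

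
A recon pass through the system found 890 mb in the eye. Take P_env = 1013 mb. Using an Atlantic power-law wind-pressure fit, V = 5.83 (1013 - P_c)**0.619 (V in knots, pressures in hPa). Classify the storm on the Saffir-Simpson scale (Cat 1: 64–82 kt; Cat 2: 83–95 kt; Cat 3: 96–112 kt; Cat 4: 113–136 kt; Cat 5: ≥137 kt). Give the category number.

4

ΔP = 1013 − 890 = 123 mb.
V ≈ 5.83 × 123^0.619 = 5.83 × 19.66 ≈ 115 kt.
115 kt falls in the Category 4 band.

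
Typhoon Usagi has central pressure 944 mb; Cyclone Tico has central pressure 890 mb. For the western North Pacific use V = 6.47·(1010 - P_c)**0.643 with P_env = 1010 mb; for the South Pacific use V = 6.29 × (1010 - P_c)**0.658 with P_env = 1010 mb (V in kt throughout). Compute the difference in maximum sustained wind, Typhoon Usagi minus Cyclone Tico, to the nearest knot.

-51 kt

Typhoon Usagi: ΔP = 66; V ≈ 6.47 × 66^0.643 ≈ 95.69 kt.
Cyclone Tico: ΔP = 120; V ≈ 6.29 × 120^0.658 ≈ 146.81 kt.
Difference ≈ 95.69 − 146.81 = -51.12 → -51 kt.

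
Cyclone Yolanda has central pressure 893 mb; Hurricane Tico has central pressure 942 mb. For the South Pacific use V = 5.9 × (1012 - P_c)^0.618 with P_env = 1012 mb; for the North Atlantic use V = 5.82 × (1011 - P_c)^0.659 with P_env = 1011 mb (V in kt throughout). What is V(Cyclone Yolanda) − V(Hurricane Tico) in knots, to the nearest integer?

Cyclone Yolanda: ΔP = 119; V ≈ 5.9 × 119^0.618 ≈ 113.12 kt.
Hurricane Tico: ΔP = 69; V ≈ 5.82 × 69^0.659 ≈ 94.78 kt.
Difference ≈ 113.12 − 94.78 = 18.34 → 18 kt.

18 kt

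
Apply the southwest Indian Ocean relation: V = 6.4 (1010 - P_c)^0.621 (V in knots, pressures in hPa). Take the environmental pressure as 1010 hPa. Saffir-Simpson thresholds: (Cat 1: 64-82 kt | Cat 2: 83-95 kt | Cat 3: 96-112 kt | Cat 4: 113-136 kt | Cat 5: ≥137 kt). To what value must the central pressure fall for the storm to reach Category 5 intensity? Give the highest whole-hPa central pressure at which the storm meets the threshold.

871 hPa

Category 5 begins at V = 137 kt.
Required ΔP = (137/6.4)^(1/0.621) = 21.406^1.610 ≈ 138.86 hPa.
P_c ≤ 1010 − 138.86 = 871.14, so the highest integer P_c is 871 hPa.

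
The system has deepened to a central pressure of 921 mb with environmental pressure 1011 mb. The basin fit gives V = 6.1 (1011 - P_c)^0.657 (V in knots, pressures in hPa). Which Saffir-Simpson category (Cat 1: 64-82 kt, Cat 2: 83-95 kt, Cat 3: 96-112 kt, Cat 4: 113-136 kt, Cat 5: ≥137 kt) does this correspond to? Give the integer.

ΔP = 1011 − 921 = 90 mb.
V ≈ 6.1 × 90^0.657 = 6.1 × 19.23 ≈ 117 kt.
117 kt falls in the Category 4 band.

4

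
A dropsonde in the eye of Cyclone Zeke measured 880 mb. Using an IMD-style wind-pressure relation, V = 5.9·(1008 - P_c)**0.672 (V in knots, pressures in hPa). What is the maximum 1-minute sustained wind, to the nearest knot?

ΔP = 1008 − 880 = 128 mb.
128^0.672 ≈ 26.064.
V ≈ 5.9 × 26.064 ≈ 153.8 kt.

154 kt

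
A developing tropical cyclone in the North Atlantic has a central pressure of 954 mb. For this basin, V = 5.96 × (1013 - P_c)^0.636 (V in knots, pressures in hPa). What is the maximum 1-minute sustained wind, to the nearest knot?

80 kt

ΔP = 1013 − 954 = 59 mb.
59^0.636 ≈ 13.374.
V ≈ 5.96 × 13.374 ≈ 79.7 kt.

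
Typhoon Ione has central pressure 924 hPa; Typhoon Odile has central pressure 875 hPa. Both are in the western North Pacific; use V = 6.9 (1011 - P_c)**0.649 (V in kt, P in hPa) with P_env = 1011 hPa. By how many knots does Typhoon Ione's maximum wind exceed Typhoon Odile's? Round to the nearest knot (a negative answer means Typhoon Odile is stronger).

Typhoon Ione: ΔP = 87; V ≈ 6.9 × 87^0.649 ≈ 125.20 kt.
Typhoon Odile: ΔP = 136; V ≈ 6.9 × 136^0.649 ≈ 167.31 kt.
Difference ≈ 125.20 − 167.31 = -42.11 → -42 kt.

-42 kt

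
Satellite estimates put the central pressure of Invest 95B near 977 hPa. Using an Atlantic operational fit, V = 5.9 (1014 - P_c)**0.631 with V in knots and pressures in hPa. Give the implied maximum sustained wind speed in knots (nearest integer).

58 kt

ΔP = 1014 − 977 = 37 hPa.
37^0.631 ≈ 9.762.
V ≈ 5.9 × 9.762 ≈ 57.6 kt.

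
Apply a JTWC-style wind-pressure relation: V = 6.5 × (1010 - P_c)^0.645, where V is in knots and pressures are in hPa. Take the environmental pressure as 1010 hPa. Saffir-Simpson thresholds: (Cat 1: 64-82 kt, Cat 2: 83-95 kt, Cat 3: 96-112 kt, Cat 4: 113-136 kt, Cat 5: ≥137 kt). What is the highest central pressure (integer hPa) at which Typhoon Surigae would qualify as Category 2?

Category 2 begins at V = 83 kt.
Required ΔP = (83/6.5)^(1/0.645) = 12.769^1.550 ≈ 51.88 hPa.
P_c ≤ 1010 − 51.88 = 958.12, so the highest integer P_c is 958 hPa.

958 hPa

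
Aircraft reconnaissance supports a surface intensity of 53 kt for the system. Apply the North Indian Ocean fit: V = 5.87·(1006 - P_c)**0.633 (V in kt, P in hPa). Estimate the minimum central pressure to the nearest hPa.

974 hPa

ΔP = (V / 5.87)^(1/0.633) = (53/5.87)^1.580.
53/5.87 = 9.029; 9.029^1.580 ≈ 32.34 hPa.
P_c = 1006 − 32.34 = 973.66 ≈ 974 hPa.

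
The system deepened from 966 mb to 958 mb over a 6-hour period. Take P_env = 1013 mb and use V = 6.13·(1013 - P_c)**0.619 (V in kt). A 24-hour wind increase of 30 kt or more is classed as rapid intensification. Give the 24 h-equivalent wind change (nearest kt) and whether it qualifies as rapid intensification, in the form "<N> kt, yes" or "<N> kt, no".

V₁: ΔP = 47, V ≈ 6.13 × 47^0.619 ≈ 66.45 kt.
V₂: ΔP = 55, V ≈ 6.13 × 55^0.619 ≈ 73.24 kt.
ΔV over 6 h = 6.79 kt → 24 h equivalent = 6.79 × 24/6 ≈ 27.16 kt.
27 kt < 30 kt ⇒ not rapid intensification.

27 kt, no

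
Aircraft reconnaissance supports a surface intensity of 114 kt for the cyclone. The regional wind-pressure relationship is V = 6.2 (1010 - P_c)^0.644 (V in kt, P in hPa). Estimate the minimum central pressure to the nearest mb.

918 mb

ΔP = (V / 6.2)^(1/0.644) = (114/6.2)^1.553.
114/6.2 = 18.387; 18.387^1.553 ≈ 91.95 mb.
P_c = 1010 − 91.95 = 918.05 ≈ 918 mb.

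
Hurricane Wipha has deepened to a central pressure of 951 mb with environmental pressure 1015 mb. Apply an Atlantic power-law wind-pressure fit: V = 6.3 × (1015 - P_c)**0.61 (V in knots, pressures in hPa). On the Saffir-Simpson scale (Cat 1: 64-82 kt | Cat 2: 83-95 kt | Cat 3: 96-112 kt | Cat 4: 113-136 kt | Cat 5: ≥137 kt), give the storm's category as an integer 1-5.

1

ΔP = 1015 − 951 = 64 mb.
V ≈ 6.3 × 64^0.61 = 6.3 × 12.64 ≈ 80 kt.
80 kt falls in the Category 1 band.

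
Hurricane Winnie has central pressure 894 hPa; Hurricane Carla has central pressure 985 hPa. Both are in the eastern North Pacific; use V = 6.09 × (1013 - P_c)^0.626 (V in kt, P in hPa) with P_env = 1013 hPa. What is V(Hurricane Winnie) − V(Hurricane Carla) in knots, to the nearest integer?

Hurricane Winnie: ΔP = 119; V ≈ 6.09 × 119^0.626 ≈ 121.31 kt.
Hurricane Carla: ΔP = 28; V ≈ 6.09 × 28^0.626 ≈ 49.04 kt.
Difference ≈ 121.31 − 49.04 = 72.27 → 72 kt.

72 kt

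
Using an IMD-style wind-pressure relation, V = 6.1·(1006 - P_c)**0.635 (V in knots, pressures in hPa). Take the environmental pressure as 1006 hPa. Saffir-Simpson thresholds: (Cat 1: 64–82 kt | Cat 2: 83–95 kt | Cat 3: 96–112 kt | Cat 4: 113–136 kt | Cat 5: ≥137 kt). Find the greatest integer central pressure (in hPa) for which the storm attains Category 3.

Category 3 begins at V = 96 kt.
Required ΔP = (96/6.1)^(1/0.635) = 15.738^1.575 ≈ 76.73 hPa.
P_c ≤ 1006 − 76.73 = 929.27, so the highest integer P_c is 929 hPa.

929 hPa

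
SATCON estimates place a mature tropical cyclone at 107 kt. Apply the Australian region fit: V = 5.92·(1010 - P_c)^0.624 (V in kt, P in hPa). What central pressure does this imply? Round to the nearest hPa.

ΔP = (V / 5.92)^(1/0.624) = (107/5.92)^1.603.
107/5.92 = 18.074; 18.074^1.603 ≈ 103.40 hPa.
P_c = 1010 − 103.40 = 906.60 ≈ 907 hPa.

907 hPa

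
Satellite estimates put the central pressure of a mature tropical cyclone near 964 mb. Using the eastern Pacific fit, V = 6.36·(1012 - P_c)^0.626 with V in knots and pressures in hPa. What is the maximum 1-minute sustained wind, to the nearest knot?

ΔP = 1012 − 964 = 48 mb.
48^0.626 ≈ 11.284.
V ≈ 6.36 × 11.284 ≈ 71.8 kt.

72 kt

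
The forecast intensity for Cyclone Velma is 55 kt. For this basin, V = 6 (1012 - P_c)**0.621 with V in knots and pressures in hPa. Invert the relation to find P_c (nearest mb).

977 mb

ΔP = (V / 6)^(1/0.621) = (55/6)^1.610.
55/6 = 9.167; 9.167^1.610 ≈ 35.44 mb.
P_c = 1012 − 35.44 = 976.56 ≈ 977 mb.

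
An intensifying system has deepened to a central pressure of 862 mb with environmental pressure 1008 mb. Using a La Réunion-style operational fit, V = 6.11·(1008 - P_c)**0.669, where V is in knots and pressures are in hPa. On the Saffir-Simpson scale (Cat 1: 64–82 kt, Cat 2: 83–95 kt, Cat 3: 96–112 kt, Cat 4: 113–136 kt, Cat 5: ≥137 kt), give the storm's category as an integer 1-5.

ΔP = 1008 − 862 = 146 mb.
V ≈ 6.11 × 146^0.669 = 6.11 × 28.05 ≈ 171 kt.
171 kt falls in the Category 5 band.

5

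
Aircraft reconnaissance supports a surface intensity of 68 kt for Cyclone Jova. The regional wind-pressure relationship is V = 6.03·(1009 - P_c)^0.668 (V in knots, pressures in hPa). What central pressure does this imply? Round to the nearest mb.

971 mb

ΔP = (V / 6.03)^(1/0.668) = (68/6.03)^1.497.
68/6.03 = 11.277; 11.277^1.497 ≈ 37.60 mb.
P_c = 1009 − 37.60 = 971.40 ≈ 971 mb.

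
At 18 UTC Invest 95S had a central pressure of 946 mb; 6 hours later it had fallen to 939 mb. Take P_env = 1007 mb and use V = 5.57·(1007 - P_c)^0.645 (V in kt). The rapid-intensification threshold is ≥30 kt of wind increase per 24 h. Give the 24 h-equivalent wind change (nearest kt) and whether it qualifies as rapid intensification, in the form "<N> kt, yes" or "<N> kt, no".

23 kt, no

V₁: ΔP = 61, V ≈ 5.57 × 61^0.645 ≈ 78.96 kt.
V₂: ΔP = 68, V ≈ 5.57 × 68^0.645 ≈ 84.69 kt.
ΔV over 6 h = 5.73 kt → 24 h equivalent = 5.73 × 24/6 ≈ 22.92 kt.
23 kt < 30 kt ⇒ not rapid intensification.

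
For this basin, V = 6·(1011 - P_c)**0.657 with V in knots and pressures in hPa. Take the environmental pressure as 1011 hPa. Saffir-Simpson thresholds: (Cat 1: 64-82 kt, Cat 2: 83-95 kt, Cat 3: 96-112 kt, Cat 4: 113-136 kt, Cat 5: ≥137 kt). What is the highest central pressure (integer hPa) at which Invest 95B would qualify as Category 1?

Category 1 begins at V = 64 kt.
Required ΔP = (64/6)^(1/0.657) = 10.667^1.522 ≈ 36.71 hPa.
P_c ≤ 1011 − 36.71 = 974.29, so the highest integer P_c is 974 hPa.

974 hPa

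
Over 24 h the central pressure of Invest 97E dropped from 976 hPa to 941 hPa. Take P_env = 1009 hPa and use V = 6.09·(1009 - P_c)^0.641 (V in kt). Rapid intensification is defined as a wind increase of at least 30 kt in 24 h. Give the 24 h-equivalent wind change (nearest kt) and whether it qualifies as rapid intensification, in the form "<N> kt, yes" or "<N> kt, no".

V₁: ΔP = 33, V ≈ 6.09 × 33^0.641 ≈ 57.28 kt.
V₂: ΔP = 68, V ≈ 6.09 × 68^0.641 ≈ 91.04 kt.
ΔV over 24 h = 33.76 kt → 24 h equivalent = 33.76 × 24/24 ≈ 33.76 kt.
34 kt ≥ 30 kt ⇒ rapid intensification.

34 kt, yes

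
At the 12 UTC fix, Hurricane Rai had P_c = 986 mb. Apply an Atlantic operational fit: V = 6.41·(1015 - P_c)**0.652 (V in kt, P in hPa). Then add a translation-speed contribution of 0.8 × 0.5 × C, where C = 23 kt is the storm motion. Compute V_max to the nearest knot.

67 kt

ΔP = 1015 − 986 = 29 mb.
29^0.652 ≈ 8.984.
V ≈ 6.41 × 8.984 ≈ 57.6 kt.
Translation term: 0.8 × 0.5 × 23 = 9.2 kt.
Corrected V ≈ 66.8 kt → 67 kt.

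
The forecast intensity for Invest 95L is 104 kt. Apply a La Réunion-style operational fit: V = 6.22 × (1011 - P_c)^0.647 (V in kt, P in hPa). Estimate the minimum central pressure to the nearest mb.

ΔP = (V / 6.22)^(1/0.647) = (104/6.22)^1.546.
104/6.22 = 16.720; 16.720^1.546 ≈ 77.74 mb.
P_c = 1011 − 77.74 = 933.26 ≈ 933 mb.

933 mb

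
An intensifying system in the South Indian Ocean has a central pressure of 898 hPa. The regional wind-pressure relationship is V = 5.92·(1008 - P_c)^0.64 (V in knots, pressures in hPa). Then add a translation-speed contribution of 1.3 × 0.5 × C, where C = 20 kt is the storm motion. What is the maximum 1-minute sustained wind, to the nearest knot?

133 kt

ΔP = 1008 − 898 = 110 hPa.
110^0.64 ≈ 20.253.
V ≈ 5.92 × 20.253 ≈ 119.9 kt.
Translation term: 1.3 × 0.5 × 20 = 13 kt.
Corrected V ≈ 132.9 kt → 133 kt.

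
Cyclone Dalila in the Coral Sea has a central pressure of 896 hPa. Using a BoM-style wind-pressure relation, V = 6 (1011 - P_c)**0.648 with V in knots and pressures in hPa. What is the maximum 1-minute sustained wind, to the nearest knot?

130 kt

ΔP = 1011 − 896 = 115 hPa.
115^0.648 ≈ 21.644.
V ≈ 6 × 21.644 ≈ 129.9 kt.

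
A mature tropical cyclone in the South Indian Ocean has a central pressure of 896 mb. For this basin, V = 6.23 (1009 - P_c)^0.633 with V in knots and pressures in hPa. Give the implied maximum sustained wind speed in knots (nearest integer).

ΔP = 1009 − 896 = 113 mb.
113^0.633 ≈ 19.934.
V ≈ 6.23 × 19.934 ≈ 124.2 kt.

124 kt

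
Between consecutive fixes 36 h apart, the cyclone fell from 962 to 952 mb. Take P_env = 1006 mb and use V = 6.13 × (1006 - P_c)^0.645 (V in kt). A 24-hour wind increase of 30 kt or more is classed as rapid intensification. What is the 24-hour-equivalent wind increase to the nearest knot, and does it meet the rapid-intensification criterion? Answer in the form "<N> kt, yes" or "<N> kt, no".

V₁: ΔP = 44, V ≈ 6.13 × 44^0.645 ≈ 70.39 kt.
V₂: ΔP = 54, V ≈ 6.13 × 54^0.645 ≈ 80.33 kt.
ΔV over 36 h = 9.94 kt → 24 h equivalent = 9.94 × 24/36 ≈ 6.63 kt.
7 kt < 30 kt ⇒ not rapid intensification.

7 kt, no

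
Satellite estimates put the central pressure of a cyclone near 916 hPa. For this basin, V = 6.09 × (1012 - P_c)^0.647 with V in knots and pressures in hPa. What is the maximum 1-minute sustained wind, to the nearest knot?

ΔP = 1012 − 916 = 96 hPa.
96^0.647 ≈ 19.166.
V ≈ 6.09 × 19.166 ≈ 116.7 kt.

117 kt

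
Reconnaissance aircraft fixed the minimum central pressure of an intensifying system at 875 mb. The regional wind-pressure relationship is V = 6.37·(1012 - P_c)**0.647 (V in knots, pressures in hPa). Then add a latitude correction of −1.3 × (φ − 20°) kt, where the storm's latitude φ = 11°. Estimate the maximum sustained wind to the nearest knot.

ΔP = 1012 − 875 = 137 mb.
137^0.647 ≈ 24.124.
V ≈ 6.37 × 24.124 ≈ 153.7 kt.
Latitude correction: −1.3 × (11 − 20) = 11.7 kt.
Corrected V ≈ 165.4 kt → 165 kt.

165 kt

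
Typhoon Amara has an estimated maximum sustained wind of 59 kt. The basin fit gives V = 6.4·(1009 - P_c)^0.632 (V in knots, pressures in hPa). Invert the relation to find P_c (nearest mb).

975 mb

ΔP = (V / 6.4)^(1/0.632) = (59/6.4)^1.582.
59/6.4 = 9.219; 9.219^1.582 ≈ 33.60 mb.
P_c = 1009 − 33.60 = 975.40 ≈ 975 mb.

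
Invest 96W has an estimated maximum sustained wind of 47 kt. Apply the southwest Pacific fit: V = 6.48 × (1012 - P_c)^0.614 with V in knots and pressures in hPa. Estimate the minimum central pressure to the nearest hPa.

ΔP = (V / 6.48)^(1/0.614) = (47/6.48)^1.629.
47/6.48 = 7.253; 7.253^1.629 ≈ 25.21 hPa.
P_c = 1012 − 25.21 = 986.79 ≈ 987 hPa.

987 hPa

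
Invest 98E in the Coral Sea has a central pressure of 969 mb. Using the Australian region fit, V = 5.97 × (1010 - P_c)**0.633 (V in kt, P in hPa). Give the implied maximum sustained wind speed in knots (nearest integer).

63 kt

ΔP = 1010 − 969 = 41 mb.
41^0.633 ≈ 10.493.
V ≈ 5.97 × 10.493 ≈ 62.6 kt.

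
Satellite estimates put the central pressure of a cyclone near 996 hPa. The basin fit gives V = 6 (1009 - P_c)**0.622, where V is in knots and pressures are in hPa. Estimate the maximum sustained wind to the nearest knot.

ΔP = 1009 − 996 = 13 hPa.
13^0.622 ≈ 4.930.
V ≈ 6 × 4.930 ≈ 29.6 kt.

30 kt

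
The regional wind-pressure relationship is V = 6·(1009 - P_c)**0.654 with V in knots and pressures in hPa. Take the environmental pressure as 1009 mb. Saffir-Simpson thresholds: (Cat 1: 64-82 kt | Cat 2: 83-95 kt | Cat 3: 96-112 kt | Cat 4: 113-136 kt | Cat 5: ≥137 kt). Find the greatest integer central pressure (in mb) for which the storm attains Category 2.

Category 2 begins at V = 83 kt.
Required ΔP = (83/6)^(1/0.654) = 13.833^1.529 ≈ 55.53 mb.
P_c ≤ 1009 − 55.53 = 953.47, so the highest integer P_c is 953 mb.

953 mb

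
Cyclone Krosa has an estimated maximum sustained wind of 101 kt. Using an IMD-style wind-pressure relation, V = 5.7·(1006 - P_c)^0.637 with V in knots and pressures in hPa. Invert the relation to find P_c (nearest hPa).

915 hPa

ΔP = (V / 5.7)^(1/0.637) = (101/5.7)^1.570.
101/5.7 = 17.719; 17.719^1.570 ≈ 91.18 hPa.
P_c = 1006 − 91.18 = 914.82 ≈ 915 hPa.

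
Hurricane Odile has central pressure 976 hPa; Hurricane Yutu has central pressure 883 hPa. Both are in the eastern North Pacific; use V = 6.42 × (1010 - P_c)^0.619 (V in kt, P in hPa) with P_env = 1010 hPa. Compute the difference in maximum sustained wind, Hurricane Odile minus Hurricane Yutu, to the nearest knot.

Hurricane Odile: ΔP = 34; V ≈ 6.42 × 34^0.619 ≈ 56.95 kt.
Hurricane Yutu: ΔP = 127; V ≈ 6.42 × 127^0.619 ≈ 128.76 kt.
Difference ≈ 56.95 − 128.76 = -71.81 → -72 kt.

-72 kt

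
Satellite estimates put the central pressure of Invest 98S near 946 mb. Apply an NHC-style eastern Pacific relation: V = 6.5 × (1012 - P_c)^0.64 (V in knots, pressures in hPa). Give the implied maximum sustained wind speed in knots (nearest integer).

ΔP = 1012 − 946 = 66 mb.
66^0.64 ≈ 14.605.
V ≈ 6.5 × 14.605 ≈ 94.9 kt.

95 kt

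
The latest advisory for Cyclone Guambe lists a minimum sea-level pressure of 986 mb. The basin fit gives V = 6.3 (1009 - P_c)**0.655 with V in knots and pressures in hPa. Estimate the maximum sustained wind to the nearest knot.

ΔP = 1009 − 986 = 23 mb.
23^0.655 ≈ 7.797.
V ≈ 6.3 × 7.797 ≈ 49.1 kt.

49 kt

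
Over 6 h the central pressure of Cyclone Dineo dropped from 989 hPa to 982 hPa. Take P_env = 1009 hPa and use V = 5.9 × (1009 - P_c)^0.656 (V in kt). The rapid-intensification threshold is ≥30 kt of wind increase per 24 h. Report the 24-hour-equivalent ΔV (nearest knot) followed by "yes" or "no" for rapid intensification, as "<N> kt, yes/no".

V₁: ΔP = 20, V ≈ 5.9 × 20^0.656 ≈ 42.10 kt.
V₂: ΔP = 27, V ≈ 5.9 × 27^0.656 ≈ 51.27 kt.
ΔV over 6 h = 9.17 kt → 24 h equivalent = 9.17 × 24/6 ≈ 36.68 kt.
37 kt ≥ 30 kt ⇒ rapid intensification.

37 kt, yes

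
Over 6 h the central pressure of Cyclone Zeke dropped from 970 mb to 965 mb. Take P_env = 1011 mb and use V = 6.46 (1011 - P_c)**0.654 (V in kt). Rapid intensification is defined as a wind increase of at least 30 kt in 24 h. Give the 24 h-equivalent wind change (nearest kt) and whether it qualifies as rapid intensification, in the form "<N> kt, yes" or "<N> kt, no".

V₁: ΔP = 41, V ≈ 6.46 × 41^0.654 ≈ 73.28 kt.
V₂: ΔP = 46, V ≈ 6.46 × 46^0.654 ≈ 79.01 kt.
ΔV over 6 h = 5.73 kt → 24 h equivalent = 5.73 × 24/6 ≈ 22.92 kt.
23 kt < 30 kt ⇒ not rapid intensification.

23 kt, no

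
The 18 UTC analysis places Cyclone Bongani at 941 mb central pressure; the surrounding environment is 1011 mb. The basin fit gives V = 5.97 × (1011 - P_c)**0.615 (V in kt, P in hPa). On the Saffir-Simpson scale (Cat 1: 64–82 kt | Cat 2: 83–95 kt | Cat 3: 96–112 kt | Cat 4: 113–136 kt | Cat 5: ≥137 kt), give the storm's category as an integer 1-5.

ΔP = 1011 − 941 = 70 mb.
V ≈ 5.97 × 70^0.615 = 5.97 × 13.64 ≈ 81 kt.
81 kt falls in the Category 1 band.

1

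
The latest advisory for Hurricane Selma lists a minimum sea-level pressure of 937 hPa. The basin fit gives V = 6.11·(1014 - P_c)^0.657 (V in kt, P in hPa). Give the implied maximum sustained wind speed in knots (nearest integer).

ΔP = 1014 − 937 = 77 hPa.
77^0.657 ≈ 17.355.
V ≈ 6.11 × 17.355 ≈ 106.0 kt.

106 kt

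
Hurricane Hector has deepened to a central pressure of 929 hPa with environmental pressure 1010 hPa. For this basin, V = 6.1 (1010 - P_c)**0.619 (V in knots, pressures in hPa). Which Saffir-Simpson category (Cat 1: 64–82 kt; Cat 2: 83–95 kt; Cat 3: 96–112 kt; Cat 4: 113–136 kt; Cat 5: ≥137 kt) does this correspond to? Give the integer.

ΔP = 1010 − 929 = 81 hPa.
V ≈ 6.1 × 81^0.619 = 6.1 × 15.18 ≈ 93 kt.
93 kt falls in the Category 2 band.

2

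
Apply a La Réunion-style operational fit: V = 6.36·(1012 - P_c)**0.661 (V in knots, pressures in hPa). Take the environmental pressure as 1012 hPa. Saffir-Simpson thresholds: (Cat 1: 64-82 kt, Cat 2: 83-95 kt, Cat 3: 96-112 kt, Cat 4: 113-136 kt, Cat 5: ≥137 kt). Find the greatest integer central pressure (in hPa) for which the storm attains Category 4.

Category 4 begins at V = 113 kt.
Required ΔP = (113/6.36)^(1/0.661) = 17.767^1.513 ≈ 77.71 hPa.
P_c ≤ 1012 − 77.71 = 934.29, so the highest integer P_c is 934 hPa.

934 hPa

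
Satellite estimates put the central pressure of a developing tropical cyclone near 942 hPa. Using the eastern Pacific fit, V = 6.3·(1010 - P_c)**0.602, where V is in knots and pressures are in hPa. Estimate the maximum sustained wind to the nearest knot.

80 kt

ΔP = 1010 − 942 = 68 hPa.
68^0.602 ≈ 12.681.
V ≈ 6.3 × 12.681 ≈ 79.9 kt.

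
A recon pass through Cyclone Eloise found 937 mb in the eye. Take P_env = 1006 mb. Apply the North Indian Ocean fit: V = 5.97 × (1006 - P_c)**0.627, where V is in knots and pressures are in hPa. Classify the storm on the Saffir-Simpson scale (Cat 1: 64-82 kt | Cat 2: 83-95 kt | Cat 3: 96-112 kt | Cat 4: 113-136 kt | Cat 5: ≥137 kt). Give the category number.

ΔP = 1006 − 937 = 69 mb.
V ≈ 5.97 × 69^0.627 = 5.97 × 14.22 ≈ 85 kt.
85 kt falls in the Category 2 band.

2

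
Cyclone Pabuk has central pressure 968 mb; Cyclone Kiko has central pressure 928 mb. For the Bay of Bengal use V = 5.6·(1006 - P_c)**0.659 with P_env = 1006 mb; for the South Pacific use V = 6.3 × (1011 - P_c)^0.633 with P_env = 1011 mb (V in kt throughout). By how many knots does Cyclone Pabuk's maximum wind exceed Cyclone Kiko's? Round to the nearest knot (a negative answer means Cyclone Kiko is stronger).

-42 kt

Cyclone Pabuk: ΔP = 38; V ≈ 5.6 × 38^0.659 ≈ 61.56 kt.
Cyclone Kiko: ΔP = 83; V ≈ 6.3 × 83^0.633 ≈ 103.30 kt.
Difference ≈ 61.56 − 103.30 = -41.74 → -42 kt.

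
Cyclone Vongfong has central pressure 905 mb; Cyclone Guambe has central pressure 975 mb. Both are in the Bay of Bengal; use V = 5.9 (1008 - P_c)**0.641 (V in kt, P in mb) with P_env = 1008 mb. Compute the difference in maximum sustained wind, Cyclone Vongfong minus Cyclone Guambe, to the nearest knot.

60 kt

Cyclone Vongfong: ΔP = 103; V ≈ 5.9 × 103^0.641 ≈ 115.10 kt.
Cyclone Guambe: ΔP = 33; V ≈ 5.9 × 33^0.641 ≈ 55.49 kt.
Difference ≈ 115.10 − 55.49 = 59.61 → 60 kt.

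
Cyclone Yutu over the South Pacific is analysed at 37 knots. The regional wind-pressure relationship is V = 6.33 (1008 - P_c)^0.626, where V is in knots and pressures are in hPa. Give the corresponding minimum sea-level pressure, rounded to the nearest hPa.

991 hPa

ΔP = (V / 6.33)^(1/0.626) = (37/6.33)^1.597.
37/6.33 = 5.845; 5.845^1.597 ≈ 16.78 hPa.
P_c = 1008 − 16.78 = 991.22 ≈ 991 hPa.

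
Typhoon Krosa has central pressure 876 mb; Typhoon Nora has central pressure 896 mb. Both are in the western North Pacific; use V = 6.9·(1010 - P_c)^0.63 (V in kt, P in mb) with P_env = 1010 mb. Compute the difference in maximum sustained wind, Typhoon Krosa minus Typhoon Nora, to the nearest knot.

15 kt

Typhoon Krosa: ΔP = 134; V ≈ 6.9 × 134^0.63 ≈ 150.98 kt.
Typhoon Nora: ΔP = 114; V ≈ 6.9 × 114^0.63 ≈ 136.36 kt.
Difference ≈ 150.98 − 136.36 = 14.62 → 15 kt.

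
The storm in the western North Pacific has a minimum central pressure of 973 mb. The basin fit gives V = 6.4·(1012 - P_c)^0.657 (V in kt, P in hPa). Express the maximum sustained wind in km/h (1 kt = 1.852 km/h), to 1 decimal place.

131.6 km/h

ΔP = 1012 − 973 = 39 mb.
V ≈ 6.4 × 39^0.657 = 6.4 × 11.100 ≈ 71.041 kt.
71.041 × 1.852 ≈ 131.57 km/h → 131.6 km/h.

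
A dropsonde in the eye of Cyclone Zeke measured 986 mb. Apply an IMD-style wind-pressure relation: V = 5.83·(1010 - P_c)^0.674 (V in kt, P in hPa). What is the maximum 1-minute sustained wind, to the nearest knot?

50 kt

ΔP = 1010 − 986 = 24 mb.
24^0.674 ≈ 8.517.
V ≈ 5.83 × 8.517 ≈ 49.7 kt.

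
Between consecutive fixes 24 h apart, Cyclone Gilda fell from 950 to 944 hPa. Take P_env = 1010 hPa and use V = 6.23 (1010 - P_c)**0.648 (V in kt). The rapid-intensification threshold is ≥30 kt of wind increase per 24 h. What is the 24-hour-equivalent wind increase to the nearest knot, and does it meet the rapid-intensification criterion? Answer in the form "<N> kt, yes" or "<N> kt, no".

V₁: ΔP = 60, V ≈ 6.23 × 60^0.648 ≈ 88.46 kt.
V₂: ΔP = 66, V ≈ 6.23 × 66^0.648 ≈ 94.09 kt.
ΔV over 24 h = 5.63 kt → 24 h equivalent = 5.63 × 24/24 ≈ 5.63 kt.
6 kt < 30 kt ⇒ not rapid intensification.

6 kt, no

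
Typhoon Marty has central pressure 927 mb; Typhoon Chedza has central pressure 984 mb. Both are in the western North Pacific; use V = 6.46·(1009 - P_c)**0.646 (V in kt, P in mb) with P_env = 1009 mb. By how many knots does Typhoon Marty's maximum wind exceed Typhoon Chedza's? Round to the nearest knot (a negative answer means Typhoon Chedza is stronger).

Typhoon Marty: ΔP = 82; V ≈ 6.46 × 82^0.646 ≈ 111.32 kt.
Typhoon Chedza: ΔP = 25; V ≈ 6.46 × 25^0.646 ≈ 51.68 kt.
Difference ≈ 111.32 − 51.68 = 59.64 → 60 kt.

60 kt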